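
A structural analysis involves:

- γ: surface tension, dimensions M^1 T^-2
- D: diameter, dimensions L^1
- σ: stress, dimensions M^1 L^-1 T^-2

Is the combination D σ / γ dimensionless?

yes

Sum the exponent of each base dimension across the product:
  M: −[γ]_M + [D]_M + [σ]_M = −(1) + (0) + (1) = 0
  L: −[γ]_L + [D]_L + [σ]_L = −(0) + (1) + (-1) = 0
  T: −[γ]_T + [D]_T + [σ]_T = −(-2) + (0) + (-2) = 0
All base exponents vanish — dimensionless.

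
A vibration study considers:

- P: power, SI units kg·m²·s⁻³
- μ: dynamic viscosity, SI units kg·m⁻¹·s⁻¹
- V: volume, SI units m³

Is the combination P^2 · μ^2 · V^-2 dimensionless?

Sum the exponent of each base dimension across the product:
  M: 2·[P]_M + 2·[μ]_M − 2·[V]_M = 2·(1) + 2·(1) − 2·(0) = 4
  L: 2·[P]_L + 2·[μ]_L − 2·[V]_L = 2·(2) + 2·(-1) − 2·(3) = -4
  T: 2·[P]_T + 2·[μ]_T − 2·[V]_T = 2·(-3) + 2·(-1) − 2·(0) = -8
Net dimensions [M⁴ L⁻⁴ T⁻⁸] ≠ [1] — not dimensionless.

no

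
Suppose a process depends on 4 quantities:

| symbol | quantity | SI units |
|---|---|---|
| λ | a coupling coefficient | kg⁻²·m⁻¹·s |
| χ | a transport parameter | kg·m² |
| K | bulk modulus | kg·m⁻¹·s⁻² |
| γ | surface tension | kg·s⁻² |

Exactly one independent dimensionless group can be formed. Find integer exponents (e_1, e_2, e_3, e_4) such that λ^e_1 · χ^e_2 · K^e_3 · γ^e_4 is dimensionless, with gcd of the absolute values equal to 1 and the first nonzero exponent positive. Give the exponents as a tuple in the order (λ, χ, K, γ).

M: e_1·(-2) + e_2·(1) + e_3·(1) + e_4·(1) = 0
L: e_1·(-1) + e_2·(2) + e_3·(-1) + e_4·(0) = 0
T: e_1·(1) + e_2·(0) + e_3·(-2) + e_4·(-2) = 0
Solving this homogeneous linear system for the smallest-integer solution (first nonzero entry positive) gives (2, 3, 4, -3).

(2, 3, 4, -3)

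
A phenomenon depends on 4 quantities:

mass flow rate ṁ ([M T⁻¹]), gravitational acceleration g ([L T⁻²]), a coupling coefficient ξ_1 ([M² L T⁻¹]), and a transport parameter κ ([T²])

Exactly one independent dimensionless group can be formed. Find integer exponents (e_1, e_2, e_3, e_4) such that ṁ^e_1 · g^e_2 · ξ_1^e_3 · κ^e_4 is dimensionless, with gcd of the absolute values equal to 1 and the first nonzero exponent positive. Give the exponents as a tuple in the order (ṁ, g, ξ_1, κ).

(4, 2, -2, 3)

M: e_1·(1) + e_2·(0) + e_3·(2) + e_4·(0) = 0
L: e_1·(0) + e_2·(1) + e_3·(1) + e_4·(0) = 0
T: e_1·(-1) + e_2·(-2) + e_3·(-1) + e_4·(2) = 0
Solving this homogeneous linear system for the smallest-integer solution (first nonzero entry positive) gives (4, 2, -2, 3).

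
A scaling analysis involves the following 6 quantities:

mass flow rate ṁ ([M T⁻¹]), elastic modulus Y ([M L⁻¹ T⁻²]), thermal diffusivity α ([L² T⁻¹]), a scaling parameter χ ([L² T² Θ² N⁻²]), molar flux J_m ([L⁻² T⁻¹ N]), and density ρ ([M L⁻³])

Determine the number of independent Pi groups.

There are 6 variables and 5 base dimensions (M, L, T, Θ, N).
The dimension matrix has rank 5.
Independent dimensionless groups: 6 − 5 = 1.

1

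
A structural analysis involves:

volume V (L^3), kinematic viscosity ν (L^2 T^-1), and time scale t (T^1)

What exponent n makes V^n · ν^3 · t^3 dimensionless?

-2

Balance the L exponent: (3)·n from V, plus 3·(2) + 3·(0) = 6 from the rest, must sum to zero.
3n + 6 = 0, so n = -2.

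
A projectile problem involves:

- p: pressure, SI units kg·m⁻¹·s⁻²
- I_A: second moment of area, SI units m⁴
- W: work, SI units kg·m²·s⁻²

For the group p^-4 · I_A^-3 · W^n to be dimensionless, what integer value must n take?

4

Balance the M exponent: (1)·n from W, plus −4·(1) − 3·(0) = -4 from the rest, must sum to zero.
n − 4 = 0, so n = 4.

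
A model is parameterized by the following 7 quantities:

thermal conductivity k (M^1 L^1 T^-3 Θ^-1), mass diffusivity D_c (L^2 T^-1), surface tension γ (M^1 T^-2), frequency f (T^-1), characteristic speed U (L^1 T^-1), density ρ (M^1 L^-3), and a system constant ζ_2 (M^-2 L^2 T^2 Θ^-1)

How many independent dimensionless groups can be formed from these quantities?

3

There are 7 variables and 4 base dimensions (M, L, T, Θ).
The dimension matrix has rank 4.
Independent dimensionless groups: 7 − 4 = 3.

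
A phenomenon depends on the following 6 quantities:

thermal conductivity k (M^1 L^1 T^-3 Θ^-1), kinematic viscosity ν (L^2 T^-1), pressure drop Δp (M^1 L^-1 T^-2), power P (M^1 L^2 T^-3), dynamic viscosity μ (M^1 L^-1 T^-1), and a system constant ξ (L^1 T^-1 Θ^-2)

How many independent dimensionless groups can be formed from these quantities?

There are 6 variables and 4 base dimensions (M, L, T, Θ).
The dimension matrix has rank 4.
Independent dimensionless groups: 6 − 4 = 2.

2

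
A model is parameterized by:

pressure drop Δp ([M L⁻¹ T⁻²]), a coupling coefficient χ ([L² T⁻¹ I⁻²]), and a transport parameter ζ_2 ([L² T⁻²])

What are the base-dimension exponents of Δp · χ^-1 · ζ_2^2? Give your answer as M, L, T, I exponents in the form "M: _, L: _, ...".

Collect each base-dimension exponent across the product:
  M: (1) − (0) + 2·(0) = 1
  L: (-1) − (2) + 2·(2) = 1
  T: (-2) − (-1) + 2·(-2) = -5
  I: (0) − (-2) + 2·(0) = 2
So the dimensions are [M L T⁻⁵ I²].

M: 1, L: 1, T: -5, I: 2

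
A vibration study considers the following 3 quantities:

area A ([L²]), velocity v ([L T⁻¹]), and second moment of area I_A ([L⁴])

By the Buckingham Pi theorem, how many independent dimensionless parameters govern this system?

1

There are 3 variables and 2 base dimensions (L, T).
The dimension matrix has rank 2.
Independent dimensionless groups: 3 − 2 = 1.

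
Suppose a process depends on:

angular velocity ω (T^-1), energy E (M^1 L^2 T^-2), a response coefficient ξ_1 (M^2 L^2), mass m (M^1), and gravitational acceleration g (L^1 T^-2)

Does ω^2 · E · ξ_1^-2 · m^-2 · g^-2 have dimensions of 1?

no

Sum the exponent of each base dimension across the product:
  M: 2·[ω]_M + [E]_M − 2·[ξ_1]_M − 2·[m]_M − 2·[g]_M = 2·(0) + (1) − 2·(2) − 2·(1) − 2·(0) = -5
  L: 2·[ω]_L + [E]_L − 2·[ξ_1]_L − 2·[m]_L − 2·[g]_L = 2·(0) + (2) − 2·(2) − 2·(0) − 2·(1) = -4
  T: 2·[ω]_T + [E]_T − 2·[ξ_1]_T − 2·[m]_T − 2·[g]_T = 2·(-1) + (-2) − 2·(0) − 2·(0) − 2·(-2) = 0
Net dimensions [M⁻⁵ L⁻⁴] ≠ [1] — not dimensionless.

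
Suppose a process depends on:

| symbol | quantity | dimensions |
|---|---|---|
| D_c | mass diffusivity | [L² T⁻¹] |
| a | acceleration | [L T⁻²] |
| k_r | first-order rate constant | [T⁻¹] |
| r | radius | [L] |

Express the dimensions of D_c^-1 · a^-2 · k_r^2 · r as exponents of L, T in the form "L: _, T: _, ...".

Collect each base-dimension exponent across the product:
  L: −(2) − 2·(1) + 2·(0) + (1) = -3
  T: −(-1) − 2·(-2) + 2·(-1) + (0) = 3
So the dimensions are [L⁻³ T³].

L: -3, T: 3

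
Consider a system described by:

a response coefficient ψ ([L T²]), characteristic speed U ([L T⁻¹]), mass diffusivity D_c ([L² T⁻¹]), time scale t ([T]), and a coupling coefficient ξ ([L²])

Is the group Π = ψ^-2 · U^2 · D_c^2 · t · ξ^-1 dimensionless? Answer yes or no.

no

Sum the exponent of each base dimension across the product:
  L: −2·[ψ]_L + 2·[U]_L + 2·[D_c]_L + [t]_L − [ξ]_L = −2·(1) + 2·(1) + 2·(2) + (0) − (2) = 2
  T: −2·[ψ]_T + 2·[U]_T + 2·[D_c]_T + [t]_T − [ξ]_T = −2·(2) + 2·(-1) + 2·(-1) + (1) − (0) = -7
Net dimensions [L² T⁻⁷] ≠ [1] — not dimensionless.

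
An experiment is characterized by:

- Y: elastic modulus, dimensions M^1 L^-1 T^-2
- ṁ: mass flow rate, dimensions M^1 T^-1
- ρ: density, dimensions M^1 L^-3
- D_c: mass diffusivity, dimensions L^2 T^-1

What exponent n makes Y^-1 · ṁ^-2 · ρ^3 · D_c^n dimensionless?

4

Balance the L exponent: (2)·n from D_c, plus −(-1) − 2·(0) + 3·(-3) = -8 from the rest, must sum to zero.
2n − 8 = 0, so n = 4.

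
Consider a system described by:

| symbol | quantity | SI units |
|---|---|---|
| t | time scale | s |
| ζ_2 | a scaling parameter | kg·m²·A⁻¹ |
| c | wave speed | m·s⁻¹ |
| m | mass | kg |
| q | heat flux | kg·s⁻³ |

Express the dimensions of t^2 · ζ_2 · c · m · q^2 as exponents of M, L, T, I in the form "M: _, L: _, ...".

M: 4, L: 3, T: -5, I: -1

Collect each base-dimension exponent across the product:
  M: 2·(0) + (1) + (0) + (1) + 2·(1) = 4
  L: 2·(0) + (2) + (1) + (0) + 2·(0) = 3
  T: 2·(1) + (0) + (-1) + (0) + 2·(-3) = -5
  I: 2·(0) + (-1) + (0) + (0) + 2·(0) = -1
So the dimensions are [M⁴ L³ T⁻⁵ I⁻¹].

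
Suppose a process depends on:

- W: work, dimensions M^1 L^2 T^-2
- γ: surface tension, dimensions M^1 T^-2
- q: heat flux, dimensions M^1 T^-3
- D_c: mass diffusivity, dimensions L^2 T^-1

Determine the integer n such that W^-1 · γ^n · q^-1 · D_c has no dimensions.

Balance the M exponent: (1)·n from γ, plus −(1) − (1) + (0) = -2 from the rest, must sum to zero.
n − 2 = 0, so n = 2.

2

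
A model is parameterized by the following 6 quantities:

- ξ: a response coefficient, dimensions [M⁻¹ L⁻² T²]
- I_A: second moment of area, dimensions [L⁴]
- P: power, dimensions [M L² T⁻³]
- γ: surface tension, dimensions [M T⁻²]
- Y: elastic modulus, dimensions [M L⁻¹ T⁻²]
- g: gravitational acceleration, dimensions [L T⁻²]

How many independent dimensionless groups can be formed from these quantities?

There are 6 variables and 3 base dimensions (M, L, T).
The dimension matrix has rank 3.
Independent dimensionless groups: 6 − 3 = 3.

3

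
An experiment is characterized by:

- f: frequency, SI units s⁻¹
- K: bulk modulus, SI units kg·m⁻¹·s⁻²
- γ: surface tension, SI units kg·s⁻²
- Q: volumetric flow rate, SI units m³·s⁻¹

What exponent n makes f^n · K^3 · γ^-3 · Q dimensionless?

-1

Balance the T exponent: (-1)·n from f, plus 3·(-2) − 3·(-2) + (-1) = -1 from the rest, must sum to zero.
−n − 1 = 0, so n = -1.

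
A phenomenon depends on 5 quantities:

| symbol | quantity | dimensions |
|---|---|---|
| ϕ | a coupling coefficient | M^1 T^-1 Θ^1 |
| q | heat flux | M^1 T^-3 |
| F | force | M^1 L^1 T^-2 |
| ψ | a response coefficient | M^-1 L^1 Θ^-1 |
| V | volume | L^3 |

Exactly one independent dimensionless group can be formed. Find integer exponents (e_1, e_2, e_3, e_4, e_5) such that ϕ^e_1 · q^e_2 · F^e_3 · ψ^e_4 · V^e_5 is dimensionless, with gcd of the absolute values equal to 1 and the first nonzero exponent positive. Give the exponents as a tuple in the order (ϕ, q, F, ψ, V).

M: e_1·(1) + e_2·(1) + e_3·(1) + e_4·(-1) + e_5·(0) = 0
L: e_1·(0) + e_2·(0) + e_3·(1) + e_4·(1) + e_5·(3) = 0
T: e_1·(-1) + e_2·(-3) + e_3·(-2) + e_4·(0) + e_5·(0) = 0
Θ: e_1·(1) + e_2·(0) + e_3·(0) + e_4·(-1) + e_5·(0) = 0
Solving this homogeneous linear system for the smallest-integer solution (first nonzero entry positive) gives (3, -3, 3, 3, -2).

(3, -3, 3, 3, -2)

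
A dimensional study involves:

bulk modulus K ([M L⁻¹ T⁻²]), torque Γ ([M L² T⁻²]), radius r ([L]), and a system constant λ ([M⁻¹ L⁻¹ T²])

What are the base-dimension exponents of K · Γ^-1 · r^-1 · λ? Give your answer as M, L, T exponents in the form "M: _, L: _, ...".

Collect each base-dimension exponent across the product:
  M: (1) − (1) − (0) + (-1) = -1
  L: (-1) − (2) − (1) + (-1) = -5
  T: (-2) − (-2) − (0) + (2) = 2
So the dimensions are [M⁻¹ L⁻⁵ T²].

M: -1, L: -5, T: 2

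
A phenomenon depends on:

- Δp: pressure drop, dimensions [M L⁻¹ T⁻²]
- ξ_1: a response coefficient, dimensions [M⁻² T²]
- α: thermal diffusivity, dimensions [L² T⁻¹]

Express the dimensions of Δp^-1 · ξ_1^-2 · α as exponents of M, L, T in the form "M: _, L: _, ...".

Collect each base-dimension exponent across the product:
  M: −(1) − 2·(-2) + (0) = 3
  L: −(-1) − 2·(0) + (2) = 3
  T: −(-2) − 2·(2) + (-1) = -3
So the dimensions are [M³ L³ T⁻³].

M: 3, L: 3, T: -3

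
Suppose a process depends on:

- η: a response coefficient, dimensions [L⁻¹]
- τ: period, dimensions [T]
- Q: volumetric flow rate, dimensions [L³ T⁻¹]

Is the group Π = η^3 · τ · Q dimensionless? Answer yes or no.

Sum the exponent of each base dimension across the product:
  L: 3·[η]_L + [τ]_L + [Q]_L = 3·(-1) + (0) + (3) = 0
  T: 3·[η]_T + [τ]_T + [Q]_T = 3·(0) + (1) + (-1) = 0
All base exponents vanish — dimensionless.

yes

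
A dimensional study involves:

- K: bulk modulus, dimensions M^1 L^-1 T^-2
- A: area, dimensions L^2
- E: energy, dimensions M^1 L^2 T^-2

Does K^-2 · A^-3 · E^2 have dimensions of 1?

yes

Sum the exponent of each base dimension across the product:
  M: −2·[K]_M − 3·[A]_M + 2·[E]_M = −2·(1) − 3·(0) + 2·(1) = 0
  L: −2·[K]_L − 3·[A]_L + 2·[E]_L = −2·(-1) − 3·(2) + 2·(2) = 0
  T: −2·[K]_T − 3·[A]_T + 2·[E]_T = −2·(-2) − 3·(0) + 2·(-2) = 0
All base exponents vanish — dimensionless.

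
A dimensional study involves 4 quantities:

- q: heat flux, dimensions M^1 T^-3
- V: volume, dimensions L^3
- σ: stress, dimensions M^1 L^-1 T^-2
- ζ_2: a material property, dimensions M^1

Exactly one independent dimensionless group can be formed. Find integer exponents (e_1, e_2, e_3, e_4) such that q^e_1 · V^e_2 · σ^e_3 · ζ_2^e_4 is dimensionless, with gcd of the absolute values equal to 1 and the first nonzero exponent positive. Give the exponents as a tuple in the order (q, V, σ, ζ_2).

M: e_1·(1) + e_2·(0) + e_3·(1) + e_4·(1) = 0
L: e_1·(0) + e_2·(3) + e_3·(-1) + e_4·(0) = 0
T: e_1·(-3) + e_2·(0) + e_3·(-2) + e_4·(0) = 0
Solving this homogeneous linear system for the smallest-integer solution (first nonzero entry positive) gives (2, -1, -3, 1).

(2, -1, -3, 1)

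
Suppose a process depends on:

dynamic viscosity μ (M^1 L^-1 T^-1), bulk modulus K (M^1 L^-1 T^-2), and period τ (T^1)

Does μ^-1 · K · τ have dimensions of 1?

Sum the exponent of each base dimension across the product:
  M: −[μ]_M + [K]_M + [τ]_M = −(1) + (1) + (0) = 0
  L: −[μ]_L + [K]_L + [τ]_L = −(-1) + (-1) + (0) = 0
  T: −[μ]_T + [K]_T + [τ]_T = −(-1) + (-2) + (1) = 0
  Θ: −[μ]_Θ + [K]_Θ + [τ]_Θ = −(0) + (0) + (0) = 0
All base exponents vanish — dimensionless.

yes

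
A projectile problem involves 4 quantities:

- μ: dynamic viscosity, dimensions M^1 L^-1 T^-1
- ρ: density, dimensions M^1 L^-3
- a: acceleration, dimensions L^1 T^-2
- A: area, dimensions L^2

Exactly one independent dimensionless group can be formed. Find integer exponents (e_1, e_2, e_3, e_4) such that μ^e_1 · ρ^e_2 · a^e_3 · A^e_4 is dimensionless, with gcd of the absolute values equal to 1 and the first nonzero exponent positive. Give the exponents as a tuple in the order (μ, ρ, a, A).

M: e_1·(1) + e_2·(1) + e_3·(0) + e_4·(0) = 0
L: e_1·(-1) + e_2·(-3) + e_3·(1) + e_4·(2) = 0
T: e_1·(-1) + e_2·(0) + e_3·(-2) + e_4·(0) = 0
Solving this homogeneous linear system for the smallest-integer solution (first nonzero entry positive) gives (4, -4, -2, -3).

(4, -4, -2, -3)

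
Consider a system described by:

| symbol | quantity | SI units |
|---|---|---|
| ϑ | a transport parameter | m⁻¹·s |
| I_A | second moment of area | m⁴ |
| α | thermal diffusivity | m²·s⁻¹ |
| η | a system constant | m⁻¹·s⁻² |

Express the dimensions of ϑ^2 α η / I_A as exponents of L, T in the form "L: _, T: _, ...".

Collect each base-dimension exponent across the product:
  L: 2·(-1) − (4) + (2) + (-1) = -5
  T: 2·(1) − (0) + (-1) + (-2) = -1
So the dimensions are [L⁻⁵ T⁻¹].

L: -5, T: -1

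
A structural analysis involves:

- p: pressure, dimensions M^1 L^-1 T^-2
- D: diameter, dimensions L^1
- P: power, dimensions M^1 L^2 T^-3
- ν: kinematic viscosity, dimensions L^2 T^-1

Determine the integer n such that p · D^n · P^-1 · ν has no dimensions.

1

Balance the L exponent: (1)·n from D, plus (-1) − (2) + (2) = -1 from the rest, must sum to zero.
n − 1 = 0, so n = 1.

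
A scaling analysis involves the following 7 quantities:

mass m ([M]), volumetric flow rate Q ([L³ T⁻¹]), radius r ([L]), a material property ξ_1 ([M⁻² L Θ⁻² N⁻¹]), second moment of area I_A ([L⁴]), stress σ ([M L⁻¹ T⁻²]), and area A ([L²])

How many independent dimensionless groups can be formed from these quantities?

There are 7 variables and 5 base dimensions (M, L, T, Θ, N).
The dimension matrix has rank 4 (less than 5: the dimension vectors are linearly dependent).
Independent dimensionless groups: 7 − 4 = 3.

3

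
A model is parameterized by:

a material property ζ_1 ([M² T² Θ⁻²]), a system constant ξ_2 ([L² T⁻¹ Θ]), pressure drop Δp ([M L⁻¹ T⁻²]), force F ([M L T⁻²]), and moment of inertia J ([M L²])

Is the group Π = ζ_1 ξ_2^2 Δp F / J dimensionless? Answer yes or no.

Sum the exponent of each base dimension across the product:
  M: [ζ_1]_M + 2·[ξ_2]_M + [Δp]_M + [F]_M − [J]_M = (2) + 2·(0) + (1) + (1) − (1) = 3
  L: [ζ_1]_L + 2·[ξ_2]_L + [Δp]_L + [F]_L − [J]_L = (0) + 2·(2) + (-1) + (1) − (2) = 2
  T: [ζ_1]_T + 2·[ξ_2]_T + [Δp]_T + [F]_T − [J]_T = (2) + 2·(-1) + (-2) + (-2) − (0) = -4
  Θ: [ζ_1]_Θ + 2·[ξ_2]_Θ + [Δp]_Θ + [F]_Θ − [J]_Θ = (-2) + 2·(1) + (0) + (0) − (0) = 0
Net dimensions [M³ L² T⁻⁴] ≠ [1] — not dimensionless.

no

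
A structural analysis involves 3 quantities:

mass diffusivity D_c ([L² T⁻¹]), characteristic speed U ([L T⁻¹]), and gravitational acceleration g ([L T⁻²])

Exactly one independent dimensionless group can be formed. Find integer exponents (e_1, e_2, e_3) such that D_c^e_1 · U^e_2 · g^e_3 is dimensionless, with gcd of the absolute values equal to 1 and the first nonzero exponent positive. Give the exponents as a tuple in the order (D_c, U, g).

L: e_1·(2) + e_2·(1) + e_3·(1) = 0
T: e_1·(-1) + e_2·(-1) + e_3·(-2) = 0
Solving this homogeneous linear system for the smallest-integer solution (first nonzero entry positive) gives (1, -3, 1).

(1, -3, 1)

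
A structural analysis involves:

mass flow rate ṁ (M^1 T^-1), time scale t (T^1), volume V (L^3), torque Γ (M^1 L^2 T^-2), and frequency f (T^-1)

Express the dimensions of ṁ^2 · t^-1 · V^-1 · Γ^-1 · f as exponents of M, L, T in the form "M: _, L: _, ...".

M: 1, L: -5, T: -2

Collect each base-dimension exponent across the product:
  M: 2·(1) − (0) − (0) − (1) + (0) = 1
  L: 2·(0) − (0) − (3) − (2) + (0) = -5
  T: 2·(-1) − (1) − (0) − (-2) + (-1) = -2
So the dimensions are [M L⁻⁵ T⁻²].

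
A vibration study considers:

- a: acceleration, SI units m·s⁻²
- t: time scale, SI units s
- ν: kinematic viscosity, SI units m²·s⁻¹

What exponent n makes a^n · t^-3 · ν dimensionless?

Balance the L exponent: (1)·n from a, plus −3·(0) + (2) = 2 from the rest, must sum to zero.
n + 2 = 0, so n = -2.

-2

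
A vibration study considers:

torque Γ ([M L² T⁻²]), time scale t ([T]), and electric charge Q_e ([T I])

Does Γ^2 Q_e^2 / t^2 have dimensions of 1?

Sum the exponent of each base dimension across the product:
  M: 2·[Γ]_M − 2·[t]_M + 2·[Q_e]_M = 2·(1) − 2·(0) + 2·(0) = 2
  L: 2·[Γ]_L − 2·[t]_L + 2·[Q_e]_L = 2·(2) − 2·(0) + 2·(0) = 4
  T: 2·[Γ]_T − 2·[t]_T + 2·[Q_e]_T = 2·(-2) − 2·(1) + 2·(1) = -4
  I: 2·[Γ]_I − 2·[t]_I + 2·[Q_e]_I = 2·(0) − 2·(0) + 2·(1) = 2
Net dimensions [M² L⁴ T⁻⁴ I²] ≠ [1] — not dimensionless.

no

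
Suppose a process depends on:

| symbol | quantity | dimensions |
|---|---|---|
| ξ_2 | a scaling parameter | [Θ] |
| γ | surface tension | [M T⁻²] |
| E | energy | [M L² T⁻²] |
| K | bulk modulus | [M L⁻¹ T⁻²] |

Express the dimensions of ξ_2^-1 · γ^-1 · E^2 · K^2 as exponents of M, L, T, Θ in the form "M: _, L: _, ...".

M: 3, L: 2, T: -6, Θ: -1

Collect each base-dimension exponent across the product:
  M: −(0) − (1) + 2·(1) + 2·(1) = 3
  L: −(0) − (0) + 2·(2) + 2·(-1) = 2
  T: −(0) − (-2) + 2·(-2) + 2·(-2) = -6
  Θ: −(1) − (0) + 2·(0) + 2·(0) = -1
So the dimensions are [M³ L² T⁻⁶ Θ⁻¹].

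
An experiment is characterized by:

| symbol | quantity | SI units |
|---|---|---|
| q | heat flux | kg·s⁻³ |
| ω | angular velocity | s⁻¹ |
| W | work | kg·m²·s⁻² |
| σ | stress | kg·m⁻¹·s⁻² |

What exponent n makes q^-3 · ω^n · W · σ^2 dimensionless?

3

Balance the T exponent: (-1)·n from ω, plus −3·(-3) + (-2) + 2·(-2) = 3 from the rest, must sum to zero.
−n + 3 = 0, so n = 3.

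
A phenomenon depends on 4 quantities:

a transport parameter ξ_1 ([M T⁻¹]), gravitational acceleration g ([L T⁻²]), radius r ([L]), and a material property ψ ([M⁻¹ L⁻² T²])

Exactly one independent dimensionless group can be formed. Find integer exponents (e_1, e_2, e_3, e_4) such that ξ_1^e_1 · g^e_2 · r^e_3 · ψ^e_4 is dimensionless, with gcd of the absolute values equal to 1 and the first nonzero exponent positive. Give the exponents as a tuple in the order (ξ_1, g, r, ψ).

M: e_1·(1) + e_2·(0) + e_3·(0) + e_4·(-1) = 0
L: e_1·(0) + e_2·(1) + e_3·(1) + e_4·(-2) = 0
T: e_1·(-1) + e_2·(-2) + e_3·(0) + e_4·(2) = 0
Solving this homogeneous linear system for the smallest-integer solution (first nonzero entry positive) gives (2, 1, 3, 2).

(2, 1, 3, 2)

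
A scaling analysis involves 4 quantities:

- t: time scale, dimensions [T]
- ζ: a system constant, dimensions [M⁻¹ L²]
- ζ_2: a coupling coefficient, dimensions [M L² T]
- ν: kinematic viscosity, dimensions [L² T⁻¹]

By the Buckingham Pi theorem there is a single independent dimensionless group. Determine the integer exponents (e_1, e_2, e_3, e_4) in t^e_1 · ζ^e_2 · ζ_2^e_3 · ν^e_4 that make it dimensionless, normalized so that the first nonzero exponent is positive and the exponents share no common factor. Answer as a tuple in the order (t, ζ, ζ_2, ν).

M: e_1·(0) + e_2·(-1) + e_3·(1) + e_4·(0) = 0
L: e_1·(0) + e_2·(2) + e_3·(2) + e_4·(2) = 0
T: e_1·(1) + e_2·(0) + e_3·(1) + e_4·(-1) = 0
Solving this homogeneous linear system for the smallest-integer solution (first nonzero entry positive) gives (3, -1, -1, 2).

(3, -1, -1, 2)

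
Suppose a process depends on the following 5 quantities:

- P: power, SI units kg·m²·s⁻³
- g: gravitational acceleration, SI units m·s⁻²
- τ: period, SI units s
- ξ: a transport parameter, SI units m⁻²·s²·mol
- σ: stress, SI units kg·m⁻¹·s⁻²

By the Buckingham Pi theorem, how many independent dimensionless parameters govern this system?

There are 5 variables and 4 base dimensions (M, L, T, N).
The dimension matrix has rank 4.
Independent dimensionless groups: 5 − 4 = 1.

1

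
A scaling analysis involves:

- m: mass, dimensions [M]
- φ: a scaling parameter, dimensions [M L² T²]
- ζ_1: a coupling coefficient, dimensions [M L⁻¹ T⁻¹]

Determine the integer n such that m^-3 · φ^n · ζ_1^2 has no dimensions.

1

Balance the M exponent: (1)·n from φ, plus −3·(1) + 2·(1) = -1 from the rest, must sum to zero.
n − 1 = 0, so n = 1.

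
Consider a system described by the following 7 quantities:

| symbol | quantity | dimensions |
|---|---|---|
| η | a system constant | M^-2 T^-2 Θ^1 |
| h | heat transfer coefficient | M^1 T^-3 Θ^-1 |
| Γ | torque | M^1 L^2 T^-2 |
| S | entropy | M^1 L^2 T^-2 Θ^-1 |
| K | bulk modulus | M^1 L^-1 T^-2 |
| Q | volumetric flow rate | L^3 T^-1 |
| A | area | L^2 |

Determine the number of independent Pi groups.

There are 7 variables and 4 base dimensions (M, L, T, Θ).
The dimension matrix has rank 4.
Independent dimensionless groups: 7 − 4 = 3.

3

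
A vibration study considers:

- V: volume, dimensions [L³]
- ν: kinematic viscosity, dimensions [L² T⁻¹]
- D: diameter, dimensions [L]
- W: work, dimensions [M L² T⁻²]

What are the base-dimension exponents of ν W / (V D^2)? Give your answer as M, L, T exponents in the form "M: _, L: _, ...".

M: 1, L: -1, T: -3

Collect each base-dimension exponent across the product:
  M: −(0) + (0) − 2·(0) + (1) = 1
  L: −(3) + (2) − 2·(1) + (2) = -1
  T: −(0) + (-1) − 2·(0) + (-2) = -3
So the dimensions are [M L⁻¹ T⁻³].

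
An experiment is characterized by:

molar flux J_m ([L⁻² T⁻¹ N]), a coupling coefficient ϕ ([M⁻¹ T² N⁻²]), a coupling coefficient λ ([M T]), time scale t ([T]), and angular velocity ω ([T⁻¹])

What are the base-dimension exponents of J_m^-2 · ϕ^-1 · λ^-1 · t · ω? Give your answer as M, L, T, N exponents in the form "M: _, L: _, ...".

M: 0, L: 4, T: -1, N: 0

Collect each base-dimension exponent across the product:
  M: −2·(0) − (-1) − (1) + (0) + (0) = 0
  L: −2·(-2) − (0) − (0) + (0) + (0) = 4
  T: −2·(-1) − (2) − (1) + (1) + (-1) = -1
  N: −2·(1) − (-2) − (0) + (0) + (0) = 0
So the dimensions are [L⁴ T⁻¹].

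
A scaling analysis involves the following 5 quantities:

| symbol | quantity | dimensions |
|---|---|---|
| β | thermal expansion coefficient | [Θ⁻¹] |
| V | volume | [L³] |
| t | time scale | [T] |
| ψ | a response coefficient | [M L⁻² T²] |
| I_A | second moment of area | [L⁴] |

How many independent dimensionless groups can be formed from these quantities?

There are 5 variables and 4 base dimensions (M, L, T, Θ).
The dimension matrix has rank 4.
Independent dimensionless groups: 5 − 4 = 1.

1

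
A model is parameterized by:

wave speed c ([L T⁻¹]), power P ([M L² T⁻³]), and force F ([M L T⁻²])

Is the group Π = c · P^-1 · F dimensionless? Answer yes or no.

yes

Sum the exponent of each base dimension across the product:
  M: [c]_M − [P]_M + [F]_M = (0) − (1) + (1) = 0
  L: [c]_L − [P]_L + [F]_L = (1) − (2) + (1) = 0
  T: [c]_T − [P]_T + [F]_T = (-1) − (-3) + (-2) = 0
All base exponents vanish — dimensionless.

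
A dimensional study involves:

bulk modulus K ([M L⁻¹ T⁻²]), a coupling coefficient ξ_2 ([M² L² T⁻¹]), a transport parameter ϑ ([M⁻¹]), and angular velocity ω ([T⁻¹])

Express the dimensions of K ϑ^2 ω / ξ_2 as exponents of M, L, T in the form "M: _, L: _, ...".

Collect each base-dimension exponent across the product:
  M: (1) − (2) + 2·(-1) + (0) = -3
  L: (-1) − (2) + 2·(0) + (0) = -3
  T: (-2) − (-1) + 2·(0) + (-1) = -2
So the dimensions are [M⁻³ L⁻³ T⁻²].

M: -3, L: -3, T: -2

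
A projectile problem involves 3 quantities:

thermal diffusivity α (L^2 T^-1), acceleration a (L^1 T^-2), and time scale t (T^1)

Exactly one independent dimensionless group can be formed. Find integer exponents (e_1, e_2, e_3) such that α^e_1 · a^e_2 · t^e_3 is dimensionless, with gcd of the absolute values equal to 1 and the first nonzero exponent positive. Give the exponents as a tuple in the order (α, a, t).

L: e_1·(2) + e_2·(1) + e_3·(0) = 0
T: e_1·(-1) + e_2·(-2) + e_3·(1) = 0
Solving this homogeneous linear system for the smallest-integer solution (first nonzero entry positive) gives (1, -2, -3).

(1, -2, -3)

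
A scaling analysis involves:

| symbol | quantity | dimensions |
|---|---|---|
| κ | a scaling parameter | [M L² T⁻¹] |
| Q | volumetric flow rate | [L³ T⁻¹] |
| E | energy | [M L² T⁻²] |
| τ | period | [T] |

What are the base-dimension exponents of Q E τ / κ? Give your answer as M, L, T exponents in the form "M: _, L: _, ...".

M: 0, L: 3, T: -1

Collect each base-dimension exponent across the product:
  M: −(1) + (0) + (1) + (0) = 0
  L: −(2) + (3) + (2) + (0) = 3
  T: −(-1) + (-1) + (-2) + (1) = -1
So the dimensions are [L³ T⁻¹].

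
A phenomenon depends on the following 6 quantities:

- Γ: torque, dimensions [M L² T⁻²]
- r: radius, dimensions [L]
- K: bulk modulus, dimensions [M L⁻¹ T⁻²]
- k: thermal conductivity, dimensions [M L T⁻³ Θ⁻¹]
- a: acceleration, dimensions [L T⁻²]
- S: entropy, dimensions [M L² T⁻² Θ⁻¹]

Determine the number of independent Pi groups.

There are 6 variables and 4 base dimensions (M, L, T, Θ).
The dimension matrix has rank 4.
Independent dimensionless groups: 6 − 4 = 2.

2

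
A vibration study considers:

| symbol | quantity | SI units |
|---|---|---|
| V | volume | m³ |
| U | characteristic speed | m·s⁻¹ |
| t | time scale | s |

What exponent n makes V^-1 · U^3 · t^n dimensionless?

Balance the T exponent: (1)·n from t, plus −(0) + 3·(-1) = -3 from the rest, must sum to zero.
n − 3 = 0, so n = 3.

3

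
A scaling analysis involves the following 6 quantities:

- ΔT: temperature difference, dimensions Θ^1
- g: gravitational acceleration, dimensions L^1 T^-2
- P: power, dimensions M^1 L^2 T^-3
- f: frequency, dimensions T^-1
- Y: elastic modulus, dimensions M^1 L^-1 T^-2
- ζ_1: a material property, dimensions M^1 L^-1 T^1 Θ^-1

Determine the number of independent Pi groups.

2

There are 6 variables and 4 base dimensions (M, L, T, Θ).
The dimension matrix has rank 4.
Independent dimensionless groups: 6 − 4 = 2.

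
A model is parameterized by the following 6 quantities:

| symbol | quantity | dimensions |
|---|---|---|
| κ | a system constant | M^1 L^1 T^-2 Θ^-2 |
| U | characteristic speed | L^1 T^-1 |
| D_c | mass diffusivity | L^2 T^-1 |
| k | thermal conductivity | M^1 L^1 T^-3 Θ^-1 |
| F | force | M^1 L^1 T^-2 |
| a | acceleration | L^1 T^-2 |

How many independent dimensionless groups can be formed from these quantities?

2

There are 6 variables and 4 base dimensions (M, L, T, Θ).
The dimension matrix has rank 4.
Independent dimensionless groups: 6 − 4 = 2.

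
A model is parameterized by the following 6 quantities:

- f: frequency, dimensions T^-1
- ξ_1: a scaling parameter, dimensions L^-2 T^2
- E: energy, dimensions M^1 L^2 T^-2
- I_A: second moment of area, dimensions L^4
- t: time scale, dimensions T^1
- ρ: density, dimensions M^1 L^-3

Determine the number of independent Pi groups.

3

There are 6 variables and 3 base dimensions (M, L, T).
The dimension matrix has rank 3.
Independent dimensionless groups: 6 − 3 = 3.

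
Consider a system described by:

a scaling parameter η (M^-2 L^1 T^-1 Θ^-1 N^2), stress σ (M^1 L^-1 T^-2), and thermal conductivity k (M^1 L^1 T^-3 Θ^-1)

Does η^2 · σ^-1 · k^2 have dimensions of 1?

no

Sum the exponent of each base dimension across the product:
  M: 2·[η]_M − [σ]_M + 2·[k]_M = 2·(-2) − (1) + 2·(1) = -3
  L: 2·[η]_L − [σ]_L + 2·[k]_L = 2·(1) − (-1) + 2·(1) = 5
  T: 2·[η]_T − [σ]_T + 2·[k]_T = 2·(-1) − (-2) + 2·(-3) = -6
  Θ: 2·[η]_Θ − [σ]_Θ + 2·[k]_Θ = 2·(-1) − (0) + 2·(-1) = -4
  N: 2·[η]_N − [σ]_N + 2·[k]_N = 2·(2) − (0) + 2·(0) = 4
Net dimensions [M⁻³ L⁵ T⁻⁶ Θ⁻⁴ N⁴] ≠ [1] — not dimensionless.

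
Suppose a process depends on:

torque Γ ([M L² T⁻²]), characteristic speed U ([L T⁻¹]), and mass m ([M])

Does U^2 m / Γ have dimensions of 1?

yes

Sum the exponent of each base dimension across the product:
  M: −[Γ]_M + 2·[U]_M + [m]_M = −(1) + 2·(0) + (1) = 0
  L: −[Γ]_L + 2·[U]_L + [m]_L = −(2) + 2·(1) + (0) = 0
  T: −[Γ]_T + 2·[U]_T + [m]_T = −(-2) + 2·(-1) + (0) = 0
  Θ: −[Γ]_Θ + 2·[U]_Θ + [m]_Θ = −(0) + 2·(0) + (0) = 0
  N: −[Γ]_N + 2·[U]_N + [m]_N = −(0) + 2·(0) + (0) = 0
All base exponents vanish — dimensionless.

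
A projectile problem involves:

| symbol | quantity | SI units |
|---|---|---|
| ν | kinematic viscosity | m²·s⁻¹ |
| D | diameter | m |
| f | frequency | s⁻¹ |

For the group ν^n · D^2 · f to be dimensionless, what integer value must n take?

-1

Balance the L exponent: (2)·n from ν, plus 2·(1) + (0) = 2 from the rest, must sum to zero.
2n + 2 = 0, so n = -1.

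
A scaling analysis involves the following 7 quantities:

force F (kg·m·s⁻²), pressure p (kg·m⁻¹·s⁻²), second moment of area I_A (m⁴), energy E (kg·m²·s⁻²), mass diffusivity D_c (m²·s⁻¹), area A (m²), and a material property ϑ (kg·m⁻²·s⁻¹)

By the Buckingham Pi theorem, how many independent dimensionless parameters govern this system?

4

There are 7 variables and 3 base dimensions (M, L, T).
The dimension matrix has rank 3.
Independent dimensionless groups: 7 − 3 = 4.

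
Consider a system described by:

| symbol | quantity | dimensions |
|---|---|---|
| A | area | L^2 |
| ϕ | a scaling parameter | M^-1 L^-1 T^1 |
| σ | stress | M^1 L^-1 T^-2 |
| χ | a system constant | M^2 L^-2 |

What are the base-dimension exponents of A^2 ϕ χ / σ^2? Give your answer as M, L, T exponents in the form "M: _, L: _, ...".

Collect each base-dimension exponent across the product:
  M: 2·(0) + (-1) − 2·(1) + (2) = -1
  L: 2·(2) + (-1) − 2·(-1) + (-2) = 3
  T: 2·(0) + (1) − 2·(-2) + (0) = 5
So the dimensions are [M⁻¹ L³ T⁵].

M: -1, L: 3, T: 5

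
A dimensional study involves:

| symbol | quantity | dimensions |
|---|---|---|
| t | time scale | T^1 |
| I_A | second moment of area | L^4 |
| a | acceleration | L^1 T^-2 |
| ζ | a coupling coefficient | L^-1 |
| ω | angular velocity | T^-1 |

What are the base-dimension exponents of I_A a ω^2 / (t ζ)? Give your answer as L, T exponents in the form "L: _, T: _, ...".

Collect each base-dimension exponent across the product:
  L: −(0) + (4) + (1) − (-1) + 2·(0) = 6
  T: −(1) + (0) + (-2) − (0) + 2·(-1) = -5
So the dimensions are [L⁶ T⁻⁵].

L: 6, T: -5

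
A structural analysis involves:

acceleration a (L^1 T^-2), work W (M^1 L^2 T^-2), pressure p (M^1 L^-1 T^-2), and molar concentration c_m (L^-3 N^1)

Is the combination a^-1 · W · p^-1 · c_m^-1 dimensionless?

Sum the exponent of each base dimension across the product:
  M: −[a]_M + [W]_M − [p]_M − [c_m]_M = −(0) + (1) − (1) − (0) = 0
  L: −[a]_L + [W]_L − [p]_L − [c_m]_L = −(1) + (2) − (-1) − (-3) = 5
  T: −[a]_T + [W]_T − [p]_T − [c_m]_T = −(-2) + (-2) − (-2) − (0) = 2
  N: −[a]_N + [W]_N − [p]_N − [c_m]_N = −(0) + (0) − (0) − (1) = -1
Net dimensions [L⁵ T² N⁻¹] ≠ [1] — not dimensionless.

no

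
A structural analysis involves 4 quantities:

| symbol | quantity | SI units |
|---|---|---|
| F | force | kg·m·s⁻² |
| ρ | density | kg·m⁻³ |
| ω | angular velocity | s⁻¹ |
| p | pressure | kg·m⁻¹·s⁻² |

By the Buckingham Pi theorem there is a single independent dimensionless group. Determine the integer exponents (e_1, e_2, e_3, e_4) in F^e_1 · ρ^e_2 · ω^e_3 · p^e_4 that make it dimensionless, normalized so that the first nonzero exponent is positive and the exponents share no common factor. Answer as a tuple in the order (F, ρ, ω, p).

M: e_1·(1) + e_2·(1) + e_3·(0) + e_4·(1) = 0
L: e_1·(1) + e_2·(-3) + e_3·(0) + e_4·(-1) = 0
T: e_1·(-2) + e_2·(0) + e_3·(-1) + e_4·(-2) = 0
Solving this homogeneous linear system for the smallest-integer solution (first nonzero entry positive) gives (1, 1, 2, -2).

(1, 1, 2, -2)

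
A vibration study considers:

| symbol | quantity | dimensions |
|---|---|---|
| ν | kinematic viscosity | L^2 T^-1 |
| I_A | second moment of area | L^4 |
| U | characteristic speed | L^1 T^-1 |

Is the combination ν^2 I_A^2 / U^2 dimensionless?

no

Sum the exponent of each base dimension across the product:
  L: 2·[ν]_L + 2·[I_A]_L − 2·[U]_L = 2·(2) + 2·(4) − 2·(1) = 10
  T: 2·[ν]_T + 2·[I_A]_T − 2·[U]_T = 2·(-1) + 2·(0) − 2·(-1) = 0
Net dimensions [L¹⁰] ≠ [1] — not dimensionless.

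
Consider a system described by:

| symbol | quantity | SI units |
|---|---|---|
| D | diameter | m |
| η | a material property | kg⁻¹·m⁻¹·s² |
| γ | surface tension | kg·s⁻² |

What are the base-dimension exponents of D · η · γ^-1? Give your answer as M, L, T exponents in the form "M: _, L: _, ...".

M: -2, L: 0, T: 4

Collect each base-dimension exponent across the product:
  M: (0) + (-1) − (1) = -2
  L: (1) + (-1) − (0) = 0
  T: (0) + (2) − (-2) = 4
So the dimensions are [M⁻² T⁴].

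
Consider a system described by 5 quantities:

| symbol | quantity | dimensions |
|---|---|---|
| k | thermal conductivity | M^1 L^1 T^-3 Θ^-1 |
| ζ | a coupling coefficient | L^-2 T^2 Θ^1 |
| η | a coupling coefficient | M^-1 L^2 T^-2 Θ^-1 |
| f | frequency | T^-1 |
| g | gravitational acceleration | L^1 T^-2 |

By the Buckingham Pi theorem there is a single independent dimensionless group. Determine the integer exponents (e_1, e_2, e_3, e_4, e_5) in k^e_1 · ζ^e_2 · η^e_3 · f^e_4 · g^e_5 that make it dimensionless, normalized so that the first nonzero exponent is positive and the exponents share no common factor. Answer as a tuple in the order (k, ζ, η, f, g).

M: e_1·(1) + e_2·(0) + e_3·(-1) + e_4·(0) + e_5·(0) = 0
L: e_1·(1) + e_2·(-2) + e_3·(2) + e_4·(0) + e_5·(1) = 0
T: e_1·(-3) + e_2·(2) + e_3·(-2) + e_4·(-1) + e_5·(-2) = 0
Θ: e_1·(-1) + e_2·(1) + e_3·(-1) + e_4·(0) + e_5·(0) = 0
Solving this homogeneous linear system for the smallest-integer solution (first nonzero entry positive) gives (1, 2, 1, -3, 1).

(1, 2, 1, -3, 1)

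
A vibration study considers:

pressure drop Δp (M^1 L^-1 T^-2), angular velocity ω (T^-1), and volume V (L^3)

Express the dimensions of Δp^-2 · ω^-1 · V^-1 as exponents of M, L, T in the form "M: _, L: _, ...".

M: -2, L: -1, T: 5

Collect each base-dimension exponent across the product:
  M: −2·(1) − (0) − (0) = -2
  L: −2·(-1) − (0) − (3) = -1
  T: −2·(-2) − (-1) − (0) = 5
So the dimensions are [M⁻² L⁻¹ T⁵].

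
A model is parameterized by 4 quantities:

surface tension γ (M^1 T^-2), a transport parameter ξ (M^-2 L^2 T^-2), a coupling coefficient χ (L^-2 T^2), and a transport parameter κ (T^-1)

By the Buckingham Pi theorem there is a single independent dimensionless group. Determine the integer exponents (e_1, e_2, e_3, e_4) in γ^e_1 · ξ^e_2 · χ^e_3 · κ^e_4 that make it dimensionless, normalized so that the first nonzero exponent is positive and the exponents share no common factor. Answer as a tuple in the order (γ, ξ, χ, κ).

(2, 1, 1, -4)

M: e_1·(1) + e_2·(-2) + e_3·(0) + e_4·(0) = 0
L: e_1·(0) + e_2·(2) + e_3·(-2) + e_4·(0) = 0
T: e_1·(-2) + e_2·(-2) + e_3·(2) + e_4·(-1) = 0
Solving this homogeneous linear system for the smallest-integer solution (first nonzero entry positive) gives (2, 1, 1, -4).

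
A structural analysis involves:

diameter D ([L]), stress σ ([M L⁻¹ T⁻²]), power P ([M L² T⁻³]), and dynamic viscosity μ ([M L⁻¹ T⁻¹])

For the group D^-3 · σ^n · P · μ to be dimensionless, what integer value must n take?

Balance the M exponent: (1)·n from σ, plus −3·(0) + (1) + (1) = 2 from the rest, must sum to zero.
n + 2 = 0, so n = -2.

-2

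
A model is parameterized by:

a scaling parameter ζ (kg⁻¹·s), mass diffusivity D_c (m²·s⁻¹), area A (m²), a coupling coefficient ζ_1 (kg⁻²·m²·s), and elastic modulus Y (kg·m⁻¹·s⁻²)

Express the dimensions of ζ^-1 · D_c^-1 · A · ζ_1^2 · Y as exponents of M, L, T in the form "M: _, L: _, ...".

Collect each base-dimension exponent across the product:
  M: −(-1) − (0) + (0) + 2·(-2) + (1) = -2
  L: −(0) − (2) + (2) + 2·(2) + (-1) = 3
  T: −(1) − (-1) + (0) + 2·(1) + (-2) = 0
So the dimensions are [M⁻² L³].

M: -2, L: 3, T: 0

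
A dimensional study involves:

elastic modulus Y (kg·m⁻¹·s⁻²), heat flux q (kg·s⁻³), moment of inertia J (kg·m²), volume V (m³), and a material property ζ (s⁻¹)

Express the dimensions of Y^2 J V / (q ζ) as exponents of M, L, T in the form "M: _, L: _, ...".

M: 2, L: 3, T: 0

Collect each base-dimension exponent across the product:
  M: 2·(1) − (1) + (1) + (0) − (0) = 2
  L: 2·(-1) − (0) + (2) + (3) − (0) = 3
  T: 2·(-2) − (-3) + (0) + (0) − (-1) = 0
So the dimensions are [M² L³].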